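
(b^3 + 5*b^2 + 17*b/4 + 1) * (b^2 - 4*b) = b^5 + b^4 - 63*b^3/4 - 16*b^2 - 4*b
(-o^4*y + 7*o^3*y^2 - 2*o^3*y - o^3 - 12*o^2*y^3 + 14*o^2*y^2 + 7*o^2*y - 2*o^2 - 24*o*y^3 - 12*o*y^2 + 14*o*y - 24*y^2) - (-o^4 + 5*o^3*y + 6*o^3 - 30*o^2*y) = -o^4*y + o^4 + 7*o^3*y^2 - 7*o^3*y - 7*o^3 - 12*o^2*y^3 + 14*o^2*y^2 + 37*o^2*y - 2*o^2 - 24*o*y^3 - 12*o*y^2 + 14*o*y - 24*y^2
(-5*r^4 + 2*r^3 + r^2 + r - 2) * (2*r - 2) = -10*r^5 + 14*r^4 - 2*r^3 - 6*r + 4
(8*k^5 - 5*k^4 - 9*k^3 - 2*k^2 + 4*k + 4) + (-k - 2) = 8*k^5 - 5*k^4 - 9*k^3 - 2*k^2 + 3*k + 2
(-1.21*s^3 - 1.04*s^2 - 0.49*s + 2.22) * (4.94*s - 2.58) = -5.9774*s^4 - 2.0158*s^3 + 0.2626*s^2 + 12.231*s - 5.7276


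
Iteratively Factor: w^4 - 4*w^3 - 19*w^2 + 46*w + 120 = (w - 5)*(w^3 + w^2 - 14*w - 24) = (w - 5)*(w + 3)*(w^2 - 2*w - 8) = (w - 5)*(w - 4)*(w + 3)*(w + 2)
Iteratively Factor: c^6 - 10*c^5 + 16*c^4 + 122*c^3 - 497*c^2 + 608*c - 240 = (c - 1)*(c^5 - 9*c^4 + 7*c^3 + 129*c^2 - 368*c + 240) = (c - 1)^2*(c^4 - 8*c^3 - c^2 + 128*c - 240) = (c - 4)*(c - 1)^2*(c^3 - 4*c^2 - 17*c + 60) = (c - 5)*(c - 4)*(c - 1)^2*(c^2 + c - 12) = (c - 5)*(c - 4)*(c - 1)^2*(c + 4)*(c - 3)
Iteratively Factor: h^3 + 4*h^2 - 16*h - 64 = (h + 4)*(h^2 - 16) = (h - 4)*(h + 4)*(h + 4)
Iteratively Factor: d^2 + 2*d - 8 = (d - 2)*(d + 4)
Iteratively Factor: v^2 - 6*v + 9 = (v - 3)*(v - 3)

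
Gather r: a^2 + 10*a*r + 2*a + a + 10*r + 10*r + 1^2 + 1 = a^2 + 3*a + r*(10*a + 20) + 2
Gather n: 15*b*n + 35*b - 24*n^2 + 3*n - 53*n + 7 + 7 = 35*b - 24*n^2 + n*(15*b - 50) + 14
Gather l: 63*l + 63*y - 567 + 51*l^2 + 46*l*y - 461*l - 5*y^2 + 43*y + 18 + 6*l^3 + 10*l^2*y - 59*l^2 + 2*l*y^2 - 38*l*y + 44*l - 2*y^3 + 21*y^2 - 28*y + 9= 6*l^3 + l^2*(10*y - 8) + l*(2*y^2 + 8*y - 354) - 2*y^3 + 16*y^2 + 78*y - 540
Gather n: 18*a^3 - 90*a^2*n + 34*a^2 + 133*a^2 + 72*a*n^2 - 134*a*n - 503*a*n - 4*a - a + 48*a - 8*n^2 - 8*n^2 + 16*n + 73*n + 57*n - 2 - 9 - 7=18*a^3 + 167*a^2 + 43*a + n^2*(72*a - 16) + n*(-90*a^2 - 637*a + 146) - 18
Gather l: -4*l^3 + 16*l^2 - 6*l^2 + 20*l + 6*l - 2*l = -4*l^3 + 10*l^2 + 24*l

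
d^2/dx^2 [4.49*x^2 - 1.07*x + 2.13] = 8.98000000000000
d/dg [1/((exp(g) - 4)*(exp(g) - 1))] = (5 - 2*exp(g))*exp(g)/(exp(4*g) - 10*exp(3*g) + 33*exp(2*g) - 40*exp(g) + 16)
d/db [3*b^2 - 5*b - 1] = 6*b - 5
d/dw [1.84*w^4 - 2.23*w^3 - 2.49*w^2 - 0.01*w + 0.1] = 7.36*w^3 - 6.69*w^2 - 4.98*w - 0.01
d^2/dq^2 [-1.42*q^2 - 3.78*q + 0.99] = -2.84000000000000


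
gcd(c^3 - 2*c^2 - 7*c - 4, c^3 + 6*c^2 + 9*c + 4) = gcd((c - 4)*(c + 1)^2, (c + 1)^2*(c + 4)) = c^2 + 2*c + 1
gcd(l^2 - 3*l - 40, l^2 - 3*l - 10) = 1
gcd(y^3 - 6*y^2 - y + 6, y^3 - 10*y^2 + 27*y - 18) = y^2 - 7*y + 6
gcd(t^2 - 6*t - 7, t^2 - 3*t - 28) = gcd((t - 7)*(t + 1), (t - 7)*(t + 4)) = t - 7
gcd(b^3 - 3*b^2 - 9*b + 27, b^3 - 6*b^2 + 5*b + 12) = b - 3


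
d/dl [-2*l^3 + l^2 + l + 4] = -6*l^2 + 2*l + 1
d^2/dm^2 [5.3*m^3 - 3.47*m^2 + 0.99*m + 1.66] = 31.8*m - 6.94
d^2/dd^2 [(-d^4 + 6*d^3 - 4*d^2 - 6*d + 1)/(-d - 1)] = 2*(3*d^4 + 2*d^3 - 12*d^2 - 18*d - 3)/(d^3 + 3*d^2 + 3*d + 1)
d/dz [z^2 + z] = 2*z + 1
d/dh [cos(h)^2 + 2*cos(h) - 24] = -2*(cos(h) + 1)*sin(h)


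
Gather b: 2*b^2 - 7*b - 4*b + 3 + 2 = 2*b^2 - 11*b + 5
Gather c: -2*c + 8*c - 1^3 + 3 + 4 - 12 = 6*c - 6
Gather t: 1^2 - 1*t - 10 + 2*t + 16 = t + 7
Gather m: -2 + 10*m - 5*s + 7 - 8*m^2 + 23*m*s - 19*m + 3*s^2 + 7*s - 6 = -8*m^2 + m*(23*s - 9) + 3*s^2 + 2*s - 1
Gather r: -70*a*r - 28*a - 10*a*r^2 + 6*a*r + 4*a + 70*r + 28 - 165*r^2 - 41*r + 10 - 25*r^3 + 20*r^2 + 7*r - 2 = -24*a - 25*r^3 + r^2*(-10*a - 145) + r*(36 - 64*a) + 36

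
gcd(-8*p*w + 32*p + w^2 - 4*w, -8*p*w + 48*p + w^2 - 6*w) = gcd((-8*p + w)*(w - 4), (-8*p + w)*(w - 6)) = 8*p - w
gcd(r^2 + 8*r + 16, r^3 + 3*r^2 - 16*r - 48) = r + 4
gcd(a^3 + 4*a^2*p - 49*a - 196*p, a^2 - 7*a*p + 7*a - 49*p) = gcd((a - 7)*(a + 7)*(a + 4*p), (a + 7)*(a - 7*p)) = a + 7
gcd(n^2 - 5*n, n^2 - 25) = n - 5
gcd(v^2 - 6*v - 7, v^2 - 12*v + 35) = v - 7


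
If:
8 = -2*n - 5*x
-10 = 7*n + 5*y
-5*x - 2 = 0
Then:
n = -3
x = -2/5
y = 11/5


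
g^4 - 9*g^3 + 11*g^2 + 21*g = g*(g - 7)*(g - 3)*(g + 1)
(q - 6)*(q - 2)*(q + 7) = q^3 - q^2 - 44*q + 84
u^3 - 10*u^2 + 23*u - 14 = (u - 7)*(u - 2)*(u - 1)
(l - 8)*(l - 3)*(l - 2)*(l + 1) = l^4 - 12*l^3 + 33*l^2 - 2*l - 48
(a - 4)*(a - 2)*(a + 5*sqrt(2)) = a^3 - 6*a^2 + 5*sqrt(2)*a^2 - 30*sqrt(2)*a + 8*a + 40*sqrt(2)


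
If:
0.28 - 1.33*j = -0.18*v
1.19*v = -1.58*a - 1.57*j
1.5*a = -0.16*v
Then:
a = 0.03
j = 0.17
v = -0.27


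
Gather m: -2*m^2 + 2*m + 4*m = -2*m^2 + 6*m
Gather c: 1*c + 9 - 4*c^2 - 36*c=-4*c^2 - 35*c + 9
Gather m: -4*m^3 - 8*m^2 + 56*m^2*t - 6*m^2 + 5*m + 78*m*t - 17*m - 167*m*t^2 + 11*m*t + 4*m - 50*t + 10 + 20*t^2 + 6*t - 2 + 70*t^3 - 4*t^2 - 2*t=-4*m^3 + m^2*(56*t - 14) + m*(-167*t^2 + 89*t - 8) + 70*t^3 + 16*t^2 - 46*t + 8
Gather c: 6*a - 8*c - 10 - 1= 6*a - 8*c - 11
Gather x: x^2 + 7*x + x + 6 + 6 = x^2 + 8*x + 12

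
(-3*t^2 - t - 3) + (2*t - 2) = -3*t^2 + t - 5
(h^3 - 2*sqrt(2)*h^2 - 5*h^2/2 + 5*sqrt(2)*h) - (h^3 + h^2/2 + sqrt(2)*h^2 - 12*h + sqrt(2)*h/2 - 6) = -3*sqrt(2)*h^2 - 3*h^2 + 9*sqrt(2)*h/2 + 12*h + 6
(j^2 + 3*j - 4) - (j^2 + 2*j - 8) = j + 4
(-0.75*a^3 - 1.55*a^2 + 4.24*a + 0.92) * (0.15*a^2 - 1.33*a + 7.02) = -0.1125*a^5 + 0.765*a^4 - 2.5675*a^3 - 16.3822*a^2 + 28.5412*a + 6.4584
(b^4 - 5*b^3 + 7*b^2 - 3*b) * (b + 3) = b^5 - 2*b^4 - 8*b^3 + 18*b^2 - 9*b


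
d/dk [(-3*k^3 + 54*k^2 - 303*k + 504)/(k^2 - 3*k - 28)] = 3*(-k^2 - 8*k + 68)/(k^2 + 8*k + 16)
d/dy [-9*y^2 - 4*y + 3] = -18*y - 4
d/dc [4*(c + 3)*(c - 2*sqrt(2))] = 8*c - 8*sqrt(2) + 12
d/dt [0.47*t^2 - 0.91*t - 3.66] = 0.94*t - 0.91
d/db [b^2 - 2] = 2*b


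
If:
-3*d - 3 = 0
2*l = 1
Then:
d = -1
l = 1/2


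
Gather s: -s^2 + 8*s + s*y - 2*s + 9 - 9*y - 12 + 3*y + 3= -s^2 + s*(y + 6) - 6*y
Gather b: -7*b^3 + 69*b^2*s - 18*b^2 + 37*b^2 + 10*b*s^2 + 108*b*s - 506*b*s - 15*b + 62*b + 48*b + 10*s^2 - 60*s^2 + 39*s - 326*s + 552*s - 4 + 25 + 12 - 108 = -7*b^3 + b^2*(69*s + 19) + b*(10*s^2 - 398*s + 95) - 50*s^2 + 265*s - 75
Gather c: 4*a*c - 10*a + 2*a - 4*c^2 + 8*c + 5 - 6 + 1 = -8*a - 4*c^2 + c*(4*a + 8)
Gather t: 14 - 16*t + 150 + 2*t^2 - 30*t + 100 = 2*t^2 - 46*t + 264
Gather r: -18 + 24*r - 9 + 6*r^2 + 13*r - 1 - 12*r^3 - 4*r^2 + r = -12*r^3 + 2*r^2 + 38*r - 28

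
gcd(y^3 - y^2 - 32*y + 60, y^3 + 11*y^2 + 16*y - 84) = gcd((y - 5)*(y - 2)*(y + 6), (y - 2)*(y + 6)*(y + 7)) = y^2 + 4*y - 12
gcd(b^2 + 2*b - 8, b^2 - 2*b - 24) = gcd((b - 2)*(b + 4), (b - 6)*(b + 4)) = b + 4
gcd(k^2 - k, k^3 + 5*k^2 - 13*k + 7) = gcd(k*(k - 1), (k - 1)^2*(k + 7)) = k - 1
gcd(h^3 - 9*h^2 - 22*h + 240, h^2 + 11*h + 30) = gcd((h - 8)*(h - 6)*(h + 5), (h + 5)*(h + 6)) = h + 5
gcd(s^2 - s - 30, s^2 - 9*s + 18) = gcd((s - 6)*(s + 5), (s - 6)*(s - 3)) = s - 6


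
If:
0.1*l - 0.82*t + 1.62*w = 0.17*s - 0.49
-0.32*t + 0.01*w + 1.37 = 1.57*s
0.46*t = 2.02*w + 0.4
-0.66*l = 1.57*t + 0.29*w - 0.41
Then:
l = 0.37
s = 0.84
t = 0.14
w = -0.17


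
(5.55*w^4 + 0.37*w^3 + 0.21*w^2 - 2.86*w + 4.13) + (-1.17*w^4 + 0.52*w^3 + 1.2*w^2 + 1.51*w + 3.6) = 4.38*w^4 + 0.89*w^3 + 1.41*w^2 - 1.35*w + 7.73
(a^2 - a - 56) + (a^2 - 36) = 2*a^2 - a - 92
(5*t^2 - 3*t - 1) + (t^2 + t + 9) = 6*t^2 - 2*t + 8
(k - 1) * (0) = 0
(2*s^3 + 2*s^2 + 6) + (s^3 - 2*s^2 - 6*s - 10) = 3*s^3 - 6*s - 4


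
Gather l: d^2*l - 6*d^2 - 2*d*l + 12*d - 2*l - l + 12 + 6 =-6*d^2 + 12*d + l*(d^2 - 2*d - 3) + 18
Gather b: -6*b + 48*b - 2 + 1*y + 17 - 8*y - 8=42*b - 7*y + 7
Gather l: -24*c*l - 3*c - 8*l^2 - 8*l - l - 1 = -3*c - 8*l^2 + l*(-24*c - 9) - 1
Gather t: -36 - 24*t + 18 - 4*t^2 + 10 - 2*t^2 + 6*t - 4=-6*t^2 - 18*t - 12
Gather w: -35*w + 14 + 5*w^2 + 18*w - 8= 5*w^2 - 17*w + 6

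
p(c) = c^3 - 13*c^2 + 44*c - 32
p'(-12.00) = 788.00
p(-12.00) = -4160.00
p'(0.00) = 44.00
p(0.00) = -32.00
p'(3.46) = -10.05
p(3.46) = 6.03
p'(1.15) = 18.07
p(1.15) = 2.93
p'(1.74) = 7.84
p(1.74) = 10.47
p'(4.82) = -11.62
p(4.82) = -9.96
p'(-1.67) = 95.79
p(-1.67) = -146.39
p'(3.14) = -8.06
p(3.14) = 8.94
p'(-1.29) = 82.53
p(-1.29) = -112.54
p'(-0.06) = 45.57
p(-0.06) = -34.69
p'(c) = 3*c^2 - 26*c + 44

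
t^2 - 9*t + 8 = (t - 8)*(t - 1)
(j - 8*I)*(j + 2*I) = j^2 - 6*I*j + 16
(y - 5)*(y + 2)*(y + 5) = y^3 + 2*y^2 - 25*y - 50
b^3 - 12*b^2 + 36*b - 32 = (b - 8)*(b - 2)^2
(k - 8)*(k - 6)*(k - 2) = k^3 - 16*k^2 + 76*k - 96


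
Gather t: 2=2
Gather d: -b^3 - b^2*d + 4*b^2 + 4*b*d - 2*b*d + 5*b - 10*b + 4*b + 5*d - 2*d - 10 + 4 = -b^3 + 4*b^2 - b + d*(-b^2 + 2*b + 3) - 6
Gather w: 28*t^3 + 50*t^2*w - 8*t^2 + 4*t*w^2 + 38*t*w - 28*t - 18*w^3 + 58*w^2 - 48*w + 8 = 28*t^3 - 8*t^2 - 28*t - 18*w^3 + w^2*(4*t + 58) + w*(50*t^2 + 38*t - 48) + 8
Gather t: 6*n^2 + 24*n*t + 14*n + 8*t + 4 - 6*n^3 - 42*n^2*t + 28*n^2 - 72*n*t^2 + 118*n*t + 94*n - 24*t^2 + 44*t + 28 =-6*n^3 + 34*n^2 + 108*n + t^2*(-72*n - 24) + t*(-42*n^2 + 142*n + 52) + 32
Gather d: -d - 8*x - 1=-d - 8*x - 1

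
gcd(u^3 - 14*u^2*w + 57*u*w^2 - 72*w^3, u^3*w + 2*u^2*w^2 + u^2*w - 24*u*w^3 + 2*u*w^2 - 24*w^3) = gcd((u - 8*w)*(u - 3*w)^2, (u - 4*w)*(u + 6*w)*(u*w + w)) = 1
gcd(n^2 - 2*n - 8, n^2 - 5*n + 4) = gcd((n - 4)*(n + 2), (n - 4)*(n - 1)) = n - 4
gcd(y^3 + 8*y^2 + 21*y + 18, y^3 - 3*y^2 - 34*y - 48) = y^2 + 5*y + 6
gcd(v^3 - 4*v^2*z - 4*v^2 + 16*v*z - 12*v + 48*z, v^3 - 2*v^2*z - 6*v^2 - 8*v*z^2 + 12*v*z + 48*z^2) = -v^2 + 4*v*z + 6*v - 24*z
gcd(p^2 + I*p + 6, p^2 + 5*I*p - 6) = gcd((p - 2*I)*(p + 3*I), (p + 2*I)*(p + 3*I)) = p + 3*I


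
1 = 1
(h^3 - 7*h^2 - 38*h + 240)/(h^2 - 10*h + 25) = (h^2 - 2*h - 48)/(h - 5)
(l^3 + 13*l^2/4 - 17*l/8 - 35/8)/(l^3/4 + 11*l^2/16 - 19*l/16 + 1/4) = 2*(8*l^3 + 26*l^2 - 17*l - 35)/(4*l^3 + 11*l^2 - 19*l + 4)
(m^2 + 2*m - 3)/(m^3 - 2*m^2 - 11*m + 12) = 1/(m - 4)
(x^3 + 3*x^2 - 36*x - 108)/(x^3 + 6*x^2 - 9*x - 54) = (x - 6)/(x - 3)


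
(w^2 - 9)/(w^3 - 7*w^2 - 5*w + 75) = (w - 3)/(w^2 - 10*w + 25)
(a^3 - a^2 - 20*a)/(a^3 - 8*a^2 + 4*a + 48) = a*(a^2 - a - 20)/(a^3 - 8*a^2 + 4*a + 48)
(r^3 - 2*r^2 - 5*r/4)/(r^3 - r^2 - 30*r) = (-r^2 + 2*r + 5/4)/(-r^2 + r + 30)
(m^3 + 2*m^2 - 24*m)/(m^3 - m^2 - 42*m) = (m - 4)/(m - 7)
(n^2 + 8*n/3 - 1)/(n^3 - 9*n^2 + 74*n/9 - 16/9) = 3*(n + 3)/(3*n^2 - 26*n + 16)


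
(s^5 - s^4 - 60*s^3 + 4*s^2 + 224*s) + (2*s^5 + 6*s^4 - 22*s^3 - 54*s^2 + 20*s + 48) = 3*s^5 + 5*s^4 - 82*s^3 - 50*s^2 + 244*s + 48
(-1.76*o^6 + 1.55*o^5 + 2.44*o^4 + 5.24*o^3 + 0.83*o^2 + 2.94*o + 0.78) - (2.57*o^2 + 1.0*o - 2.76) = -1.76*o^6 + 1.55*o^5 + 2.44*o^4 + 5.24*o^3 - 1.74*o^2 + 1.94*o + 3.54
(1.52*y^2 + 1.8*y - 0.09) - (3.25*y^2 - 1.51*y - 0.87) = -1.73*y^2 + 3.31*y + 0.78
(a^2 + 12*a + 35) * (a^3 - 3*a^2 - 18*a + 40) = a^5 + 9*a^4 - 19*a^3 - 281*a^2 - 150*a + 1400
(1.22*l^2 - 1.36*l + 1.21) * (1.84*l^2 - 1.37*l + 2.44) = 2.2448*l^4 - 4.1738*l^3 + 7.0664*l^2 - 4.9761*l + 2.9524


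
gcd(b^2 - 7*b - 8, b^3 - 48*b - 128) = b - 8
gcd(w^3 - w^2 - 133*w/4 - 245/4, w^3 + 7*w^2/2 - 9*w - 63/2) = w + 7/2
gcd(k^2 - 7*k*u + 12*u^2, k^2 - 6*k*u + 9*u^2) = -k + 3*u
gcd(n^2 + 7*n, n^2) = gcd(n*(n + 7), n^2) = n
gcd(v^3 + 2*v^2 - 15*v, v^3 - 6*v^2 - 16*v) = v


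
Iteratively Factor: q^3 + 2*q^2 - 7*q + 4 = (q + 4)*(q^2 - 2*q + 1) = (q - 1)*(q + 4)*(q - 1)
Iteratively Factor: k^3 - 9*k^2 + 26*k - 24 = (k - 2)*(k^2 - 7*k + 12) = (k - 4)*(k - 2)*(k - 3)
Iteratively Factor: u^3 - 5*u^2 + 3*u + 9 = (u - 3)*(u^2 - 2*u - 3) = (u - 3)^2*(u + 1)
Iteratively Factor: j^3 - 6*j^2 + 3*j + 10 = (j + 1)*(j^2 - 7*j + 10) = (j - 5)*(j + 1)*(j - 2)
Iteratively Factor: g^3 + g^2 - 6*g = (g - 2)*(g^2 + 3*g) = (g - 2)*(g + 3)*(g)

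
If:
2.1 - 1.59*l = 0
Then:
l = 1.32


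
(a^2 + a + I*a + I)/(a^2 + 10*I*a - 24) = (a^2 + a + I*a + I)/(a^2 + 10*I*a - 24)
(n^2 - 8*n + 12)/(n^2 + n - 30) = (n^2 - 8*n + 12)/(n^2 + n - 30)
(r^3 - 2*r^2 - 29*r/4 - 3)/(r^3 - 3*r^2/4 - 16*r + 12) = (4*r^2 + 8*r + 3)/(4*r^2 + 13*r - 12)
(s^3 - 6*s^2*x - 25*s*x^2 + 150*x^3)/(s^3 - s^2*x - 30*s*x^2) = (s - 5*x)/s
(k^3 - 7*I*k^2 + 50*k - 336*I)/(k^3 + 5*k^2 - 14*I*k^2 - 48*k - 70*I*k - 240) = (k + 7*I)/(k + 5)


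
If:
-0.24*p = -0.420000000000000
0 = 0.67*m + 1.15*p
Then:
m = -3.00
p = 1.75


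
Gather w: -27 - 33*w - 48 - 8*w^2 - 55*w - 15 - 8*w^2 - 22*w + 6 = -16*w^2 - 110*w - 84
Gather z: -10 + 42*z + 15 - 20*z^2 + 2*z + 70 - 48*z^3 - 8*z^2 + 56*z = -48*z^3 - 28*z^2 + 100*z + 75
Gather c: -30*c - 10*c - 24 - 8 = -40*c - 32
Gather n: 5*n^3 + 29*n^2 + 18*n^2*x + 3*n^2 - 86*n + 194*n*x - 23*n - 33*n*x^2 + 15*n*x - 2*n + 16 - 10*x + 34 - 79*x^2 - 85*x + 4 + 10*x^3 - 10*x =5*n^3 + n^2*(18*x + 32) + n*(-33*x^2 + 209*x - 111) + 10*x^3 - 79*x^2 - 105*x + 54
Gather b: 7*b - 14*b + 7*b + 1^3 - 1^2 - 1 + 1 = 0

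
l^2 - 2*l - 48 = (l - 8)*(l + 6)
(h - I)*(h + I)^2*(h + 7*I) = h^4 + 8*I*h^3 - 6*h^2 + 8*I*h - 7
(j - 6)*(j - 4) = j^2 - 10*j + 24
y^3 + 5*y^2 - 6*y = y*(y - 1)*(y + 6)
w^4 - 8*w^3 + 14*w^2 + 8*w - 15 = (w - 5)*(w - 3)*(w - 1)*(w + 1)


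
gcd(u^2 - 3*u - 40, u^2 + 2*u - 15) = u + 5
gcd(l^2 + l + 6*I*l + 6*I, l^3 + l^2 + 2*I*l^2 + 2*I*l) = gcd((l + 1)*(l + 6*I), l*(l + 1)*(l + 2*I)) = l + 1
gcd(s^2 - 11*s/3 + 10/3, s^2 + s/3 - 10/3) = s - 5/3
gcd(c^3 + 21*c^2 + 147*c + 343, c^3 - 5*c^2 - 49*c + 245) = c + 7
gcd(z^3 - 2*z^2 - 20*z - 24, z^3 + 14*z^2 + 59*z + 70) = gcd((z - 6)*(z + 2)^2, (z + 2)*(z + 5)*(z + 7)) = z + 2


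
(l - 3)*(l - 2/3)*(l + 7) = l^3 + 10*l^2/3 - 71*l/3 + 14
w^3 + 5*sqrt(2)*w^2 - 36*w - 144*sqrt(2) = (w - 4*sqrt(2))*(w + 3*sqrt(2))*(w + 6*sqrt(2))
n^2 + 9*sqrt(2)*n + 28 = (n + 2*sqrt(2))*(n + 7*sqrt(2))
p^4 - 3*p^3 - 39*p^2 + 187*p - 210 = (p - 5)*(p - 3)*(p - 2)*(p + 7)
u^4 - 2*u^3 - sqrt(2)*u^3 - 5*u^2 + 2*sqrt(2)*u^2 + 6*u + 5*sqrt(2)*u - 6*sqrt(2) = (u - 3)*(u - 1)*(u + 2)*(u - sqrt(2))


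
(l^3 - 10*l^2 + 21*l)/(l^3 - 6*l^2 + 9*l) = (l - 7)/(l - 3)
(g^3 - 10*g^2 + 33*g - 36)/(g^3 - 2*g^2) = (g^3 - 10*g^2 + 33*g - 36)/(g^2*(g - 2))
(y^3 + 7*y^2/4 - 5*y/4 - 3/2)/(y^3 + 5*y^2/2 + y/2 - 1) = (4*y^2 - y - 3)/(2*(2*y^2 + y - 1))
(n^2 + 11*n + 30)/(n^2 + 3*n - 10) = (n + 6)/(n - 2)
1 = 1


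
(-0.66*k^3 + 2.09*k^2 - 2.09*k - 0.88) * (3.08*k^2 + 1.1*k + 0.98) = -2.0328*k^5 + 5.7112*k^4 - 4.785*k^3 - 2.9612*k^2 - 3.0162*k - 0.8624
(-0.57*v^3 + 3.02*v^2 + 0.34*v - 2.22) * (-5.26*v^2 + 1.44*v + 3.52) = 2.9982*v^5 - 16.706*v^4 + 0.554*v^3 + 22.7972*v^2 - 2.0*v - 7.8144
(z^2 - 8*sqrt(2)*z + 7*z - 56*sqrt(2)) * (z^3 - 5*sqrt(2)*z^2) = z^5 - 13*sqrt(2)*z^4 + 7*z^4 - 91*sqrt(2)*z^3 + 80*z^3 + 560*z^2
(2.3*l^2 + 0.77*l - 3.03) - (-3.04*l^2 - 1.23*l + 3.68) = 5.34*l^2 + 2.0*l - 6.71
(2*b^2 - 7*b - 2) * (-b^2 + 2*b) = -2*b^4 + 11*b^3 - 12*b^2 - 4*b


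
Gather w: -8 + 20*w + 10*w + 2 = 30*w - 6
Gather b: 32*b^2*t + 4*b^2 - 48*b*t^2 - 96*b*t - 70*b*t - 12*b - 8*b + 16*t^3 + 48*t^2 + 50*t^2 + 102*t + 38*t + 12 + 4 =b^2*(32*t + 4) + b*(-48*t^2 - 166*t - 20) + 16*t^3 + 98*t^2 + 140*t + 16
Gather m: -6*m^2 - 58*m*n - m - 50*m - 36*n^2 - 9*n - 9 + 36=-6*m^2 + m*(-58*n - 51) - 36*n^2 - 9*n + 27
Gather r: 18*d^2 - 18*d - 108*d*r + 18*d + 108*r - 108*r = 18*d^2 - 108*d*r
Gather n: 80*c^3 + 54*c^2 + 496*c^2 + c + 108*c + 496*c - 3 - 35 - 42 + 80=80*c^3 + 550*c^2 + 605*c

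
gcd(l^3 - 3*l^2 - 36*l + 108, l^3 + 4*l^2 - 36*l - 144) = l^2 - 36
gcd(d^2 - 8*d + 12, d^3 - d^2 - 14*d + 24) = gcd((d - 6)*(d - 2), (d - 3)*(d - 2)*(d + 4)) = d - 2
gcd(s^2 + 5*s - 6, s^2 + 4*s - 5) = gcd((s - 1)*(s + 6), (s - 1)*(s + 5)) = s - 1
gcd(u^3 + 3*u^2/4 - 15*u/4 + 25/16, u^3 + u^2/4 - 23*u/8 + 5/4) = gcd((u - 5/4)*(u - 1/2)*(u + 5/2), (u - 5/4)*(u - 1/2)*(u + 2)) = u^2 - 7*u/4 + 5/8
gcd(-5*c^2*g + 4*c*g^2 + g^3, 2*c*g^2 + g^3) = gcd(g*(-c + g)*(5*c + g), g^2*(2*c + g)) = g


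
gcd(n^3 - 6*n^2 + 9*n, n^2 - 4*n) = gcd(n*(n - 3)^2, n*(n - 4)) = n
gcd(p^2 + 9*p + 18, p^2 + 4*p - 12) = p + 6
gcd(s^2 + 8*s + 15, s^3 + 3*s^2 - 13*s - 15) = s + 5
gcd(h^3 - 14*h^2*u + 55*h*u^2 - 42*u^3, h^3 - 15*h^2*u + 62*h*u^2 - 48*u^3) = h^2 - 7*h*u + 6*u^2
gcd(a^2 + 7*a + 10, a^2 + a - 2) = a + 2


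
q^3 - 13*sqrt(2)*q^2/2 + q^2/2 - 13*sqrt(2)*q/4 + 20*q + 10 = (q + 1/2)*(q - 4*sqrt(2))*(q - 5*sqrt(2)/2)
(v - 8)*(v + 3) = v^2 - 5*v - 24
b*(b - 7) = b^2 - 7*b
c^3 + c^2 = c^2*(c + 1)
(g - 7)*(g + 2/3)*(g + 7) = g^3 + 2*g^2/3 - 49*g - 98/3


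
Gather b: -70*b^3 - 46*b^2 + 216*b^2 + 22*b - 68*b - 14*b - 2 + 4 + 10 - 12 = -70*b^3 + 170*b^2 - 60*b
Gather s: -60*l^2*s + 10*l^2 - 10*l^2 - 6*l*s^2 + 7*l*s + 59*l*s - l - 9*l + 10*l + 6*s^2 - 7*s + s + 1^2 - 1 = s^2*(6 - 6*l) + s*(-60*l^2 + 66*l - 6)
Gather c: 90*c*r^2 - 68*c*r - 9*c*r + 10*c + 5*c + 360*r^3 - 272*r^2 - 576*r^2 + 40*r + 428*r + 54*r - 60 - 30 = c*(90*r^2 - 77*r + 15) + 360*r^3 - 848*r^2 + 522*r - 90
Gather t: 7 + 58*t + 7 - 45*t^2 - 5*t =-45*t^2 + 53*t + 14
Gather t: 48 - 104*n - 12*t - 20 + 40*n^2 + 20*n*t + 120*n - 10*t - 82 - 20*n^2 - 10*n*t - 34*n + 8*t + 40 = 20*n^2 - 18*n + t*(10*n - 14) - 14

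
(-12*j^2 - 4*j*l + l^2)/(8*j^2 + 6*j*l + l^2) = (-6*j + l)/(4*j + l)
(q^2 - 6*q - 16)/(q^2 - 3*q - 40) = (q + 2)/(q + 5)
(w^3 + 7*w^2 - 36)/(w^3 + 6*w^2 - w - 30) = (w + 6)/(w + 5)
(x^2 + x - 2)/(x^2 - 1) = (x + 2)/(x + 1)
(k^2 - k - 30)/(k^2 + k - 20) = (k - 6)/(k - 4)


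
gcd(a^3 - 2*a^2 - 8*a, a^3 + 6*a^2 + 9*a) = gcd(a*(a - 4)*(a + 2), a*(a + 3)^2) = a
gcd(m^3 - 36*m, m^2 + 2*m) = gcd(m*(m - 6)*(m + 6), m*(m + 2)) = m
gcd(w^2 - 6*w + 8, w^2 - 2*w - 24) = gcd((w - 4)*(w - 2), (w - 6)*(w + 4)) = 1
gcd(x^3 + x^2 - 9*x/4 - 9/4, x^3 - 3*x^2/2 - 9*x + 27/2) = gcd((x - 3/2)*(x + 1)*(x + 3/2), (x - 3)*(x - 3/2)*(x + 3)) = x - 3/2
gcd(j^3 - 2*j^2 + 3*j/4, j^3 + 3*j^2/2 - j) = j^2 - j/2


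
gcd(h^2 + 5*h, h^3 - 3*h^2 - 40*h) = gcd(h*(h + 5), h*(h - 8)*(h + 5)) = h^2 + 5*h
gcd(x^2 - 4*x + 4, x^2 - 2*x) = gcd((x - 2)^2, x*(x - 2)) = x - 2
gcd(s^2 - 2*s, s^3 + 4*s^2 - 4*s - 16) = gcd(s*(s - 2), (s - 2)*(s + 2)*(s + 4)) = s - 2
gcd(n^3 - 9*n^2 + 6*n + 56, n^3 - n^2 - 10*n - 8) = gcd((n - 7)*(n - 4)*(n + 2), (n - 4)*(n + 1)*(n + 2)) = n^2 - 2*n - 8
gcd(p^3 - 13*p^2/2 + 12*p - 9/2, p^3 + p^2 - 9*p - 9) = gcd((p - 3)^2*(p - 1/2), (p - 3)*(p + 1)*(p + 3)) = p - 3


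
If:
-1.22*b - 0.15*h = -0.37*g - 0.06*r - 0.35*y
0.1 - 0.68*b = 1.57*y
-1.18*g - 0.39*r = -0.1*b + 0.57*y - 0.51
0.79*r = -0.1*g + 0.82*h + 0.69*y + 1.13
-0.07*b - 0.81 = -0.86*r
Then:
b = 0.14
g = 0.13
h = -0.45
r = 0.95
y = 0.00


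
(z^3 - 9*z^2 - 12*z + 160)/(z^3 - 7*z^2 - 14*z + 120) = (z - 8)/(z - 6)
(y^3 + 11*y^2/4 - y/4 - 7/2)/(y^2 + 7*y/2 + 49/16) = 4*(y^2 + y - 2)/(4*y + 7)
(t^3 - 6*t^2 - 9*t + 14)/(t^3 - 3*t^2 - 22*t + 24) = (t^2 - 5*t - 14)/(t^2 - 2*t - 24)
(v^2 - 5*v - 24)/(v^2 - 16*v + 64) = (v + 3)/(v - 8)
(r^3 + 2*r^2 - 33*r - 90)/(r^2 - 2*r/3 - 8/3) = 3*(-r^3 - 2*r^2 + 33*r + 90)/(-3*r^2 + 2*r + 8)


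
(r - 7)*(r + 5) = r^2 - 2*r - 35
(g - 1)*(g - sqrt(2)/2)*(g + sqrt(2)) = g^3 - g^2 + sqrt(2)*g^2/2 - g - sqrt(2)*g/2 + 1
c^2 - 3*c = c*(c - 3)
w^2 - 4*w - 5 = (w - 5)*(w + 1)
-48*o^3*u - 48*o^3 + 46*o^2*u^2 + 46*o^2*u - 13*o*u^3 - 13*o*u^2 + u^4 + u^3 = (-8*o + u)*(-3*o + u)*(-2*o + u)*(u + 1)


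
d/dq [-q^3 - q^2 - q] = -3*q^2 - 2*q - 1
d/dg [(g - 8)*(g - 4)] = 2*g - 12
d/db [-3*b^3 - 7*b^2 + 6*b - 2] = -9*b^2 - 14*b + 6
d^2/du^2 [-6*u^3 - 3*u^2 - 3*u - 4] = -36*u - 6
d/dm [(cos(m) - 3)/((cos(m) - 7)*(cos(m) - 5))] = (cos(m)^2 - 6*cos(m) + 1)*sin(m)/((cos(m) - 7)^2*(cos(m) - 5)^2)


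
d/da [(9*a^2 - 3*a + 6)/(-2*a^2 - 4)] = 3*(-a^2 - 8*a + 2)/(2*(a^4 + 4*a^2 + 4))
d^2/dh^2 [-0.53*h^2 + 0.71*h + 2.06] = -1.06000000000000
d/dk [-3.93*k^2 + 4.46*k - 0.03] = 4.46 - 7.86*k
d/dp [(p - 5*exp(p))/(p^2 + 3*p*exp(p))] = (-8*p^2*exp(p) - p^2 + 10*p*exp(p) + 15*exp(2*p))/(p^2*(p^2 + 6*p*exp(p) + 9*exp(2*p)))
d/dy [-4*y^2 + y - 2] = 1 - 8*y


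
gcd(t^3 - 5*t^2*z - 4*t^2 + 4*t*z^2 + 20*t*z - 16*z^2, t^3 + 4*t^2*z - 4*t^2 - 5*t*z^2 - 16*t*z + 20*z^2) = -t^2 + t*z + 4*t - 4*z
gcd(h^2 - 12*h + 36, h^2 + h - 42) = h - 6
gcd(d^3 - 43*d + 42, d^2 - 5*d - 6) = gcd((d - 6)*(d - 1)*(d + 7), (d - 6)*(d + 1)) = d - 6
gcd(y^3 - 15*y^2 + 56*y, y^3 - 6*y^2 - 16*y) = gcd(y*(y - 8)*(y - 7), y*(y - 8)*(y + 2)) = y^2 - 8*y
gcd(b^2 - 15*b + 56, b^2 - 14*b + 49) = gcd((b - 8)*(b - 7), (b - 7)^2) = b - 7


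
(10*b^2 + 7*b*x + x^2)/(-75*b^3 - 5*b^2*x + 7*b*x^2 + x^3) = (2*b + x)/(-15*b^2 + 2*b*x + x^2)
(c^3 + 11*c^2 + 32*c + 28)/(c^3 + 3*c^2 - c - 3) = (c^3 + 11*c^2 + 32*c + 28)/(c^3 + 3*c^2 - c - 3)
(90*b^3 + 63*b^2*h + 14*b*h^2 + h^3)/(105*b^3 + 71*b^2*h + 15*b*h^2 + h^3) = (6*b + h)/(7*b + h)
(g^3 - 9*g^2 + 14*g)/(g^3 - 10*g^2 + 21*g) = (g - 2)/(g - 3)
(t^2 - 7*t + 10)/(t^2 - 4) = (t - 5)/(t + 2)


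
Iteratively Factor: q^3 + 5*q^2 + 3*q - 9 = (q - 1)*(q^2 + 6*q + 9) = (q - 1)*(q + 3)*(q + 3)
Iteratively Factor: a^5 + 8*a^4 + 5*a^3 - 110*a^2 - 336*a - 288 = (a + 4)*(a^4 + 4*a^3 - 11*a^2 - 66*a - 72) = (a + 3)*(a + 4)*(a^3 + a^2 - 14*a - 24) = (a + 3)^2*(a + 4)*(a^2 - 2*a - 8) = (a + 2)*(a + 3)^2*(a + 4)*(a - 4)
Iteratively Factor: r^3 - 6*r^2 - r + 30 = (r - 3)*(r^2 - 3*r - 10) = (r - 5)*(r - 3)*(r + 2)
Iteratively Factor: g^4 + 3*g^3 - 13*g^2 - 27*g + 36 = (g + 3)*(g^3 - 13*g + 12) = (g + 3)*(g + 4)*(g^2 - 4*g + 3) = (g - 3)*(g + 3)*(g + 4)*(g - 1)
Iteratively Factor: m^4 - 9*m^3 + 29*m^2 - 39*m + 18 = (m - 3)*(m^3 - 6*m^2 + 11*m - 6) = (m - 3)*(m - 1)*(m^2 - 5*m + 6) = (m - 3)*(m - 2)*(m - 1)*(m - 3)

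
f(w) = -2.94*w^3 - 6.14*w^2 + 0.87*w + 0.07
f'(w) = -8.82*w^2 - 12.28*w + 0.87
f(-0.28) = -0.59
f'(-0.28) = 3.62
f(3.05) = -137.81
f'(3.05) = -118.63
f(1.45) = -20.54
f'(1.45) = -35.48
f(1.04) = -8.97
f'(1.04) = -21.44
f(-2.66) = 9.65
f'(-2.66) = -28.87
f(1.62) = -27.13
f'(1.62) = -42.17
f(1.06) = -9.41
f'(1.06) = -22.06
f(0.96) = -7.35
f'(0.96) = -19.05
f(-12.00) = 4185.79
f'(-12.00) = -1121.85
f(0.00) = 0.07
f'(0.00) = 0.87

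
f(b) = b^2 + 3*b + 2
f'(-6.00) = -9.00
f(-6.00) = 20.00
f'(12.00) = 27.00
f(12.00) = 182.00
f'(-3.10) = -3.20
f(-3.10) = 2.31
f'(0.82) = 4.64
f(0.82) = 5.13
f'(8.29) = 19.58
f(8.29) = 95.59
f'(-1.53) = -0.06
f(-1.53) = -0.25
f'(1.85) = 6.70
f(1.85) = 10.97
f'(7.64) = 18.28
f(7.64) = 83.29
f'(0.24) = 3.48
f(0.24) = 2.78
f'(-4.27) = -5.54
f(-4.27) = 7.42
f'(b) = 2*b + 3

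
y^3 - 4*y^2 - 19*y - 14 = (y - 7)*(y + 1)*(y + 2)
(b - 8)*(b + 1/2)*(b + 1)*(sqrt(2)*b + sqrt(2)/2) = sqrt(2)*b^4 - 6*sqrt(2)*b^3 - 59*sqrt(2)*b^2/4 - 39*sqrt(2)*b/4 - 2*sqrt(2)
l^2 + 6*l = l*(l + 6)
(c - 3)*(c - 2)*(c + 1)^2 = c^4 - 3*c^3 - 3*c^2 + 7*c + 6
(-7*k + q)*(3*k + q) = -21*k^2 - 4*k*q + q^2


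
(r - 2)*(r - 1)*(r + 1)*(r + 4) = r^4 + 2*r^3 - 9*r^2 - 2*r + 8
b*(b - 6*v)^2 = b^3 - 12*b^2*v + 36*b*v^2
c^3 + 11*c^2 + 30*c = c*(c + 5)*(c + 6)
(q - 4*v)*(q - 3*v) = q^2 - 7*q*v + 12*v^2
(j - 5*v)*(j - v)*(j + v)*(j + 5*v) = j^4 - 26*j^2*v^2 + 25*v^4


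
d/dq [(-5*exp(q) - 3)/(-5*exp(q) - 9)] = 30*exp(q)/(5*exp(q) + 9)^2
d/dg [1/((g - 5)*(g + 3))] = 2*(1 - g)/(g^4 - 4*g^3 - 26*g^2 + 60*g + 225)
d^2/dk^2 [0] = 0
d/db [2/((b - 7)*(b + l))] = 2*((7 - b)*(b + l) - (b - 7)^2)/((b - 7)^3*(b + l)^2)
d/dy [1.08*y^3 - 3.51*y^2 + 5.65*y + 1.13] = 3.24*y^2 - 7.02*y + 5.65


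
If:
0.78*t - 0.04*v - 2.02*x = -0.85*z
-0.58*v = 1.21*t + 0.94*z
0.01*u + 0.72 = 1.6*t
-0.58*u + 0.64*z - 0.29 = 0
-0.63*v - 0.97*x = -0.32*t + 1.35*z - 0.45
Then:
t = 0.46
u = 0.94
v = -3.07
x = 0.79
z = 1.31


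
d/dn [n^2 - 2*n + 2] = 2*n - 2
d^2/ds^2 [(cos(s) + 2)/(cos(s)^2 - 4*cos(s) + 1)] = 2*(9*(1 - cos(2*s))^2*cos(s) + 12*(1 - cos(2*s))^2 + 154*cos(s) + 80*cos(2*s) - 24*cos(3*s) - 2*cos(5*s) - 240)/(8*cos(s) - cos(2*s) - 3)^3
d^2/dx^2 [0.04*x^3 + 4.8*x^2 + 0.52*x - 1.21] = 0.24*x + 9.6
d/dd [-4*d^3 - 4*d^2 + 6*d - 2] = -12*d^2 - 8*d + 6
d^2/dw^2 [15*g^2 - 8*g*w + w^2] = 2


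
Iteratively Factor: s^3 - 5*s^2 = (s)*(s^2 - 5*s) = s^2*(s - 5)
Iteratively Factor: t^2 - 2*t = (t - 2)*(t)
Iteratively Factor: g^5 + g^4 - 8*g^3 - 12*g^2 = (g - 3)*(g^4 + 4*g^3 + 4*g^2) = (g - 3)*(g + 2)*(g^3 + 2*g^2) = (g - 3)*(g + 2)^2*(g^2) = g*(g - 3)*(g + 2)^2*(g)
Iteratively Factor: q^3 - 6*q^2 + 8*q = (q)*(q^2 - 6*q + 8) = q*(q - 4)*(q - 2)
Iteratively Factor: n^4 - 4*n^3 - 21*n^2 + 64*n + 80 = (n + 1)*(n^3 - 5*n^2 - 16*n + 80) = (n - 5)*(n + 1)*(n^2 - 16) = (n - 5)*(n + 1)*(n + 4)*(n - 4)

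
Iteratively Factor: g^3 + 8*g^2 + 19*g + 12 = (g + 4)*(g^2 + 4*g + 3) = (g + 1)*(g + 4)*(g + 3)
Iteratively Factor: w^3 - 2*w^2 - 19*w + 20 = (w + 4)*(w^2 - 6*w + 5) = (w - 5)*(w + 4)*(w - 1)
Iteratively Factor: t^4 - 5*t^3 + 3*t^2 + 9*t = (t - 3)*(t^3 - 2*t^2 - 3*t) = t*(t - 3)*(t^2 - 2*t - 3) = t*(t - 3)^2*(t + 1)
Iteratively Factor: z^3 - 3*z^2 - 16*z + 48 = (z - 3)*(z^2 - 16) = (z - 4)*(z - 3)*(z + 4)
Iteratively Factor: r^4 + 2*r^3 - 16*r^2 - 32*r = (r + 2)*(r^3 - 16*r) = (r + 2)*(r + 4)*(r^2 - 4*r) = r*(r + 2)*(r + 4)*(r - 4)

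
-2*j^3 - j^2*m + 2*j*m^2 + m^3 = (-j + m)*(j + m)*(2*j + m)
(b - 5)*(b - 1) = b^2 - 6*b + 5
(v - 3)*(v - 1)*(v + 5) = v^3 + v^2 - 17*v + 15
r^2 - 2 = (r - sqrt(2))*(r + sqrt(2))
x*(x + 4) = x^2 + 4*x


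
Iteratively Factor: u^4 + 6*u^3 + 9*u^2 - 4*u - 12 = (u + 2)*(u^3 + 4*u^2 + u - 6) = (u + 2)^2*(u^2 + 2*u - 3) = (u - 1)*(u + 2)^2*(u + 3)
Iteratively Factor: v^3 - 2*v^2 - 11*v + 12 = (v + 3)*(v^2 - 5*v + 4) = (v - 1)*(v + 3)*(v - 4)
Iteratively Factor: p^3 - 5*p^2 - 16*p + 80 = (p + 4)*(p^2 - 9*p + 20) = (p - 5)*(p + 4)*(p - 4)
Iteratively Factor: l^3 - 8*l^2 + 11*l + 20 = (l - 4)*(l^2 - 4*l - 5) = (l - 4)*(l + 1)*(l - 5)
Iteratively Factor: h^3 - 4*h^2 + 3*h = (h)*(h^2 - 4*h + 3) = h*(h - 3)*(h - 1)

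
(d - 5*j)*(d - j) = d^2 - 6*d*j + 5*j^2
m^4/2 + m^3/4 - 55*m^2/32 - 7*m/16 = m*(m/2 + 1)*(m - 7/4)*(m + 1/4)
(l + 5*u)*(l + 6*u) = l^2 + 11*l*u + 30*u^2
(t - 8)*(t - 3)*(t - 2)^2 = t^4 - 15*t^3 + 72*t^2 - 140*t + 96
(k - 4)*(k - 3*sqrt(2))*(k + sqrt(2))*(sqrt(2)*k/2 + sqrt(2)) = sqrt(2)*k^4/2 - 2*k^3 - sqrt(2)*k^3 - 7*sqrt(2)*k^2 + 4*k^2 + 6*sqrt(2)*k + 16*k + 24*sqrt(2)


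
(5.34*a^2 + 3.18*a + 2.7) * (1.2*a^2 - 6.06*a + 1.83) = 6.408*a^4 - 28.5444*a^3 - 6.2586*a^2 - 10.5426*a + 4.941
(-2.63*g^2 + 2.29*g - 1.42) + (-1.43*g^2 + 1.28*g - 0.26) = -4.06*g^2 + 3.57*g - 1.68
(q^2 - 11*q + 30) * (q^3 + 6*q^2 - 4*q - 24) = q^5 - 5*q^4 - 40*q^3 + 200*q^2 + 144*q - 720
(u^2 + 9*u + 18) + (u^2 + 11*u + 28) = 2*u^2 + 20*u + 46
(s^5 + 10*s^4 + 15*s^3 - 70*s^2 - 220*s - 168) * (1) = s^5 + 10*s^4 + 15*s^3 - 70*s^2 - 220*s - 168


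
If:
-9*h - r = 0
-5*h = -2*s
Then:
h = 2*s/5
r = -18*s/5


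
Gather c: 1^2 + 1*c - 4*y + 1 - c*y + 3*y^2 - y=c*(1 - y) + 3*y^2 - 5*y + 2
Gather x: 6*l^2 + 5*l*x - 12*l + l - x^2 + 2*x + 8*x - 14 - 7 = 6*l^2 - 11*l - x^2 + x*(5*l + 10) - 21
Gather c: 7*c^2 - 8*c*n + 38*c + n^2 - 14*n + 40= 7*c^2 + c*(38 - 8*n) + n^2 - 14*n + 40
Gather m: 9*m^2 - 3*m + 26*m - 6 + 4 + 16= 9*m^2 + 23*m + 14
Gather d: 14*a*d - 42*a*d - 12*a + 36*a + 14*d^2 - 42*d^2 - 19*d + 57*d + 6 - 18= 24*a - 28*d^2 + d*(38 - 28*a) - 12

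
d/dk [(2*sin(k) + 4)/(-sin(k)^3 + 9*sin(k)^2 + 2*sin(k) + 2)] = 2*(2*sin(k)^3 - 3*sin(k)^2 - 36*sin(k) - 2)*cos(k)/(sin(k)^3 - 9*sin(k)^2 - 2*sin(k) - 2)^2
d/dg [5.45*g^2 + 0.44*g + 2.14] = 10.9*g + 0.44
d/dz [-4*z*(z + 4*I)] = -8*z - 16*I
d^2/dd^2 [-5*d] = 0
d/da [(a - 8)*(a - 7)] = 2*a - 15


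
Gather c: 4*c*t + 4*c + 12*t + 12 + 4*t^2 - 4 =c*(4*t + 4) + 4*t^2 + 12*t + 8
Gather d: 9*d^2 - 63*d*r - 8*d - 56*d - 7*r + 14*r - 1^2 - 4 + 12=9*d^2 + d*(-63*r - 64) + 7*r + 7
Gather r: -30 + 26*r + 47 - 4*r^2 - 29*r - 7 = -4*r^2 - 3*r + 10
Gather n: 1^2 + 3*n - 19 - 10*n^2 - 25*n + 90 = -10*n^2 - 22*n + 72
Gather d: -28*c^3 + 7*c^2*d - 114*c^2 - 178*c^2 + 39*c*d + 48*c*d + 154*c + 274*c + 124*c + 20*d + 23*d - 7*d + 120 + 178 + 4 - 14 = -28*c^3 - 292*c^2 + 552*c + d*(7*c^2 + 87*c + 36) + 288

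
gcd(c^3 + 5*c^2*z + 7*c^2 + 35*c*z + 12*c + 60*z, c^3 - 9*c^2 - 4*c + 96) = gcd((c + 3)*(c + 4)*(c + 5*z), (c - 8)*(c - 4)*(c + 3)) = c + 3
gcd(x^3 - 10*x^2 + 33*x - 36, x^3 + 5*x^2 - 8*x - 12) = 1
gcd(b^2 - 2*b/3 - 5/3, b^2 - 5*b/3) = b - 5/3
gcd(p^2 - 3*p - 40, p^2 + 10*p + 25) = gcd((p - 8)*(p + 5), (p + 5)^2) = p + 5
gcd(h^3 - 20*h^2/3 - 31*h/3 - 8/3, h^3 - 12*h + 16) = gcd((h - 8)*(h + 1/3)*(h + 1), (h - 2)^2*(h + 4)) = 1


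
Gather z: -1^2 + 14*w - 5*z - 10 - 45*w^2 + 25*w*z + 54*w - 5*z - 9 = -45*w^2 + 68*w + z*(25*w - 10) - 20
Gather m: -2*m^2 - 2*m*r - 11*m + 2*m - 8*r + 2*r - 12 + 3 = -2*m^2 + m*(-2*r - 9) - 6*r - 9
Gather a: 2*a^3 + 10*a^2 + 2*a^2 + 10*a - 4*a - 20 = 2*a^3 + 12*a^2 + 6*a - 20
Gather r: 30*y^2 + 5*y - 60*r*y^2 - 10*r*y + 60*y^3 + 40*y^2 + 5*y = r*(-60*y^2 - 10*y) + 60*y^3 + 70*y^2 + 10*y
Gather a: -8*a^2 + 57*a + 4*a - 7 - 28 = -8*a^2 + 61*a - 35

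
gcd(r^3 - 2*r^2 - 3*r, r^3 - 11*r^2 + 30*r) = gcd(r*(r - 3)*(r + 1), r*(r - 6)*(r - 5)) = r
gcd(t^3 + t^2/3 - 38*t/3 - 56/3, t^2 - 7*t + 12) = t - 4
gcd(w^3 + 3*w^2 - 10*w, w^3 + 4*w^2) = w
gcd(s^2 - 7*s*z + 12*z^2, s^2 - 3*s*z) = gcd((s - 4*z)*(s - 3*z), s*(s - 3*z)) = -s + 3*z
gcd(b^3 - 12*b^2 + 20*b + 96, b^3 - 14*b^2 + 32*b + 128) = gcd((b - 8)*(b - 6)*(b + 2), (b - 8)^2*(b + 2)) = b^2 - 6*b - 16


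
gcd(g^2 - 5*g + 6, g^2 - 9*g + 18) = g - 3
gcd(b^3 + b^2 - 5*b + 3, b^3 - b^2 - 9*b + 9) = b^2 + 2*b - 3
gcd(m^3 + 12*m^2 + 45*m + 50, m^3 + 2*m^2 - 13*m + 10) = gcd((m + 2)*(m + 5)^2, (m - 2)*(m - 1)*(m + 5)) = m + 5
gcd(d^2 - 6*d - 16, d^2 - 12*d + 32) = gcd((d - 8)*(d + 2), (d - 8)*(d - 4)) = d - 8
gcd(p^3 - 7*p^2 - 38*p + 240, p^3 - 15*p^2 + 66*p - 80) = p^2 - 13*p + 40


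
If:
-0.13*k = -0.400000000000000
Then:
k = 3.08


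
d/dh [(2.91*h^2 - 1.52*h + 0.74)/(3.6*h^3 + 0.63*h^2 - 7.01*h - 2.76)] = (-10.476*h^4 + 10.944*h^3 - 27.4335*h^2 - 16.9956*h + 9.3826)/(12.96*h^6 + 4.536*h^5 - 50.0751*h^4 - 28.7046*h^3 + 45.6625*h^2 + 38.6952*h + 7.6176)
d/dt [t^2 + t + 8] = 2*t + 1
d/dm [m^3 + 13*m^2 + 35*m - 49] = 3*m^2 + 26*m + 35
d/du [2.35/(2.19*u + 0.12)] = -5.1465/(2.19*u + 0.12)^2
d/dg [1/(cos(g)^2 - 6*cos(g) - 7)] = 2*(cos(g) - 3)*sin(g)/(sin(g)^2 + 6*cos(g) + 6)^2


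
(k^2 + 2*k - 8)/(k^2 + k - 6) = (k + 4)/(k + 3)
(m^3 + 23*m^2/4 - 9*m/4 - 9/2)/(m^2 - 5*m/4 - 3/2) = (m^2 + 5*m - 6)/(m - 2)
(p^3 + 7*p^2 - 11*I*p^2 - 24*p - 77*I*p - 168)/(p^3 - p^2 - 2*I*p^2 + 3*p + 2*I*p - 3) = (p^2 + p*(7 - 8*I) - 56*I)/(p^2 + p*(-1 + I) - I)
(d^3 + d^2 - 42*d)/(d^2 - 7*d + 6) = d*(d + 7)/(d - 1)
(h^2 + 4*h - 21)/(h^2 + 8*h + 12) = (h^2 + 4*h - 21)/(h^2 + 8*h + 12)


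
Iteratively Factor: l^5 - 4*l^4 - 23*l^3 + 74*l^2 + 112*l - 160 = (l - 5)*(l^4 + l^3 - 18*l^2 - 16*l + 32) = (l - 5)*(l + 2)*(l^3 - l^2 - 16*l + 16) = (l - 5)*(l - 1)*(l + 2)*(l^2 - 16) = (l - 5)*(l - 1)*(l + 2)*(l + 4)*(l - 4)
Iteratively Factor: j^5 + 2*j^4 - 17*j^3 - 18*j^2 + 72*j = (j + 4)*(j^4 - 2*j^3 - 9*j^2 + 18*j) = (j + 3)*(j + 4)*(j^3 - 5*j^2 + 6*j) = (j - 3)*(j + 3)*(j + 4)*(j^2 - 2*j) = (j - 3)*(j - 2)*(j + 3)*(j + 4)*(j)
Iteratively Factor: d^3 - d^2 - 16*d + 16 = (d + 4)*(d^2 - 5*d + 4) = (d - 4)*(d + 4)*(d - 1)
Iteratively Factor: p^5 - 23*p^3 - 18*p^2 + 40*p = (p - 1)*(p^4 + p^3 - 22*p^2 - 40*p) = (p - 1)*(p + 4)*(p^3 - 3*p^2 - 10*p) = (p - 1)*(p + 2)*(p + 4)*(p^2 - 5*p) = p*(p - 1)*(p + 2)*(p + 4)*(p - 5)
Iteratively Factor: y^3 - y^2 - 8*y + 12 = (y - 2)*(y^2 + y - 6) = (y - 2)*(y + 3)*(y - 2)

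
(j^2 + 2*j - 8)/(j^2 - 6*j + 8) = (j + 4)/(j - 4)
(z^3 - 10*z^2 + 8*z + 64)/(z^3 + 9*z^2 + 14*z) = (z^2 - 12*z + 32)/(z*(z + 7))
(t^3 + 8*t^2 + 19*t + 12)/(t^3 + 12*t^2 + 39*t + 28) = (t + 3)/(t + 7)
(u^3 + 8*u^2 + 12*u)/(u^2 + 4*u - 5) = u*(u^2 + 8*u + 12)/(u^2 + 4*u - 5)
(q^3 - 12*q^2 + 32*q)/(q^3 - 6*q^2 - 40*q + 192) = q/(q + 6)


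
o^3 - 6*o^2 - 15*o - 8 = (o - 8)*(o + 1)^2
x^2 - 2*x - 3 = (x - 3)*(x + 1)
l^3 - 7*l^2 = l^2*(l - 7)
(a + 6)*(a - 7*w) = a^2 - 7*a*w + 6*a - 42*w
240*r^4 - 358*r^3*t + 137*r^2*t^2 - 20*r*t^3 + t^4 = (-8*r + t)*(-6*r + t)*(-5*r + t)*(-r + t)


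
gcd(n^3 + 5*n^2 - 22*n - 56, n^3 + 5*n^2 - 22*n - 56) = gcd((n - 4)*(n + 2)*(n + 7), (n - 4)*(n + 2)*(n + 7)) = n^3 + 5*n^2 - 22*n - 56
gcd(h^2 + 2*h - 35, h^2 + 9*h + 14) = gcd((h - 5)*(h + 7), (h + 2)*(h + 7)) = h + 7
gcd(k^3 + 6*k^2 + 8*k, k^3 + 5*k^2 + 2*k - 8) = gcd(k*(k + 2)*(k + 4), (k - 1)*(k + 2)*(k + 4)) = k^2 + 6*k + 8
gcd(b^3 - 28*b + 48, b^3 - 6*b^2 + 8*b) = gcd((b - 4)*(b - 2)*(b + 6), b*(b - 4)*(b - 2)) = b^2 - 6*b + 8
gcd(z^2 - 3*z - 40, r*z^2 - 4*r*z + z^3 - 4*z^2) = 1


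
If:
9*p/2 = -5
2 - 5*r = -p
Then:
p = -10/9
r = 8/45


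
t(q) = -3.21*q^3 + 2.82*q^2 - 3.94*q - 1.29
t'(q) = -9.63*q^2 + 5.64*q - 3.94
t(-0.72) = 4.21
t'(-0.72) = -12.99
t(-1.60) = 25.38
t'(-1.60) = -37.62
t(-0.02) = -1.21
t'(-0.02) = -4.06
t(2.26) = -32.84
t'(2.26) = -40.38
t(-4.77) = 430.05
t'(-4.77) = -249.95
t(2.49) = -43.17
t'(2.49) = -49.60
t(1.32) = -8.96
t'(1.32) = -13.27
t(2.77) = -58.79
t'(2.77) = -62.21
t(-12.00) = 5998.95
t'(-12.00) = -1458.34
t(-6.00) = 817.23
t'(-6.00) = -384.46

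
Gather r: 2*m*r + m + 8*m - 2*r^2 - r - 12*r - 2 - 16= 9*m - 2*r^2 + r*(2*m - 13) - 18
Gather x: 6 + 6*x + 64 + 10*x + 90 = 16*x + 160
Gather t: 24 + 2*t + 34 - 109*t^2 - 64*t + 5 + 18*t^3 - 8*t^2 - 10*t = 18*t^3 - 117*t^2 - 72*t + 63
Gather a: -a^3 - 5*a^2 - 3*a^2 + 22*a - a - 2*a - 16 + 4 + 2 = -a^3 - 8*a^2 + 19*a - 10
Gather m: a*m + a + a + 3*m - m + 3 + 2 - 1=2*a + m*(a + 2) + 4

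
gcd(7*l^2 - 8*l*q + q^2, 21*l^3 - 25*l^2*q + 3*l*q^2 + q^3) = -l + q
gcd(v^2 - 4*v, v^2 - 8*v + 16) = v - 4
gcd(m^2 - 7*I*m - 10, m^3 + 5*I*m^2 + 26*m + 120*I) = m - 5*I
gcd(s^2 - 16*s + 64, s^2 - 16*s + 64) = s^2 - 16*s + 64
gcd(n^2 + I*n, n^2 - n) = n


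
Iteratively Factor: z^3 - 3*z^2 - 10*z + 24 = (z - 2)*(z^2 - z - 12) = (z - 2)*(z + 3)*(z - 4)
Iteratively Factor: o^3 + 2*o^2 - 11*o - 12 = (o + 4)*(o^2 - 2*o - 3) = (o + 1)*(o + 4)*(o - 3)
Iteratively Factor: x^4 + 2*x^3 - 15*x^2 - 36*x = (x)*(x^3 + 2*x^2 - 15*x - 36) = x*(x - 4)*(x^2 + 6*x + 9) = x*(x - 4)*(x + 3)*(x + 3)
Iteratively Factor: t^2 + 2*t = (t + 2)*(t)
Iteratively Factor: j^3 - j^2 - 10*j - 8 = (j - 4)*(j^2 + 3*j + 2) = (j - 4)*(j + 2)*(j + 1)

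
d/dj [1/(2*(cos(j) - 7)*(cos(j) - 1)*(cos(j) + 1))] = (-3 - 14*cos(j)/sin(j)^2 + 2/sin(j)^2)/(2*(cos(j) - 7)^2*sin(j))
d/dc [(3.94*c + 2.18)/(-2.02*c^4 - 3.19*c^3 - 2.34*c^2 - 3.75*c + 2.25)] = (23.8764*c^4 + 42.7516*c^3 + 30.0822*c^2 + 10.2024*c + 17.04)/(4.0804*c^8 + 12.8876*c^7 + 19.6297*c^6 + 30.0792*c^5 + 20.3106*c^4 + 3.195*c^3 + 3.5325*c^2 - 16.875*c + 5.0625)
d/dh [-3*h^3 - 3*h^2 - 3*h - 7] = -9*h^2 - 6*h - 3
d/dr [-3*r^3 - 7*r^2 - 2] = r*(-9*r - 14)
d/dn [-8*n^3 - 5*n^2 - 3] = 2*n*(-12*n - 5)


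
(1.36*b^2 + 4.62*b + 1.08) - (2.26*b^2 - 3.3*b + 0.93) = -0.9*b^2 + 7.92*b + 0.15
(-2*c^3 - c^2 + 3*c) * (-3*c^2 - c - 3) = 6*c^5 + 5*c^4 - 2*c^3 - 9*c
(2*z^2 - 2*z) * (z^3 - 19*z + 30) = 2*z^5 - 2*z^4 - 38*z^3 + 98*z^2 - 60*z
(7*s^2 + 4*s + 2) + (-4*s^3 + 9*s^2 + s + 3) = -4*s^3 + 16*s^2 + 5*s + 5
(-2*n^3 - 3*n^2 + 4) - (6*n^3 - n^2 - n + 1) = -8*n^3 - 2*n^2 + n + 3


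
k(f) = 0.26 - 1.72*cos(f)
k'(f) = 1.72*sin(f)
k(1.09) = -0.54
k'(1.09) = 1.52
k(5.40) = -0.83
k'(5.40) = -1.33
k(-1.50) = 0.14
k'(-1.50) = -1.72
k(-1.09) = -0.54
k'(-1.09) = -1.52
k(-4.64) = 0.38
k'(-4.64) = 1.72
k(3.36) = 1.94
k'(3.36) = -0.37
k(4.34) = 0.89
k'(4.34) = -1.60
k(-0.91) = -0.80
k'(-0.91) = -1.36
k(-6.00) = -1.39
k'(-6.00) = 0.48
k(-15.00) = 1.57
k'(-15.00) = -1.12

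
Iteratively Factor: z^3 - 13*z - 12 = (z + 1)*(z^2 - z - 12) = (z + 1)*(z + 3)*(z - 4)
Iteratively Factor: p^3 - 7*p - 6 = (p + 1)*(p^2 - p - 6) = (p - 3)*(p + 1)*(p + 2)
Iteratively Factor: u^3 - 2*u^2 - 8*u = (u - 4)*(u^2 + 2*u) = u*(u - 4)*(u + 2)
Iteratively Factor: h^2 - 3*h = (h)*(h - 3)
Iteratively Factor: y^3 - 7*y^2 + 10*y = (y)*(y^2 - 7*y + 10) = y*(y - 2)*(y - 5)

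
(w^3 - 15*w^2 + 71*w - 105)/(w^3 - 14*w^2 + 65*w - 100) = (w^2 - 10*w + 21)/(w^2 - 9*w + 20)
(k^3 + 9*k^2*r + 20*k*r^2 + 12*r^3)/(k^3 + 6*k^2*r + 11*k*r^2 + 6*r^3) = (k + 6*r)/(k + 3*r)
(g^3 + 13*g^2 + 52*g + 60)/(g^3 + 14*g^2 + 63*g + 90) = (g + 2)/(g + 3)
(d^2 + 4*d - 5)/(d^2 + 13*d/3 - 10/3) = 3*(d - 1)/(3*d - 2)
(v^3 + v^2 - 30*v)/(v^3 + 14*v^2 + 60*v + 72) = v*(v - 5)/(v^2 + 8*v + 12)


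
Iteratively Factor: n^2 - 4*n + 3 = (n - 1)*(n - 3)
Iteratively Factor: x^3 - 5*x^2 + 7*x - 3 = (x - 1)*(x^2 - 4*x + 3) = (x - 3)*(x - 1)*(x - 1)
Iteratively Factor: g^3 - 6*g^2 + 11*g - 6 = (g - 3)*(g^2 - 3*g + 2) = (g - 3)*(g - 1)*(g - 2)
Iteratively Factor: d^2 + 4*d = (d)*(d + 4)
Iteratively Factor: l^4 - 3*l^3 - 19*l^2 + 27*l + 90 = (l + 3)*(l^3 - 6*l^2 - l + 30) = (l + 2)*(l + 3)*(l^2 - 8*l + 15) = (l - 3)*(l + 2)*(l + 3)*(l - 5)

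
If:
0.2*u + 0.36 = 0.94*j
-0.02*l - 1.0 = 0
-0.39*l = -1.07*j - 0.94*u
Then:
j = -3.24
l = -50.00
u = -17.05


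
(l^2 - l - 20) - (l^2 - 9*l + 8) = 8*l - 28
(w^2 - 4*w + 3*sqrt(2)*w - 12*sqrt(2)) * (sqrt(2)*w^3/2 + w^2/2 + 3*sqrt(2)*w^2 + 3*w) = sqrt(2)*w^5/2 + sqrt(2)*w^4 + 7*w^4/2 - 21*sqrt(2)*w^3/2 + 7*w^3 - 84*w^2 + 3*sqrt(2)*w^2 - 36*sqrt(2)*w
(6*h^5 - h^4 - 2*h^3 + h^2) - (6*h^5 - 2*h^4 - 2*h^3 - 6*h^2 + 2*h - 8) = h^4 + 7*h^2 - 2*h + 8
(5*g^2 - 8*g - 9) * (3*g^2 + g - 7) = 15*g^4 - 19*g^3 - 70*g^2 + 47*g + 63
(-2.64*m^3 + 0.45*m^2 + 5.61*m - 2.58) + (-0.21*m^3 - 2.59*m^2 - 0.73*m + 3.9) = -2.85*m^3 - 2.14*m^2 + 4.88*m + 1.32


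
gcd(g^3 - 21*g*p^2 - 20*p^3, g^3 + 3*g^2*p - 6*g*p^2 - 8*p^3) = g^2 + 5*g*p + 4*p^2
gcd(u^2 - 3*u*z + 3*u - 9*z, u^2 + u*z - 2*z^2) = 1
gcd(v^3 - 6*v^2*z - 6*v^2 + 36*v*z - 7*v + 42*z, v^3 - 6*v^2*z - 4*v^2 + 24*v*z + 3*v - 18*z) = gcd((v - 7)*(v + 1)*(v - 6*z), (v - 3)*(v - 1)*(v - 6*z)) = -v + 6*z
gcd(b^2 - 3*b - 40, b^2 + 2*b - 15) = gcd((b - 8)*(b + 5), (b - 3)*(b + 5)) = b + 5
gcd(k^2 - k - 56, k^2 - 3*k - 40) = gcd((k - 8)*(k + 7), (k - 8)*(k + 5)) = k - 8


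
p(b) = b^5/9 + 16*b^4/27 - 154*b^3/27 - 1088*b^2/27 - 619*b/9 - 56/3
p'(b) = 5*b^4/9 + 64*b^3/27 - 154*b^2/9 - 2176*b/27 - 619/9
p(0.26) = -39.37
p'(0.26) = -90.84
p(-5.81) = 78.96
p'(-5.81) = -9.98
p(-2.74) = 0.83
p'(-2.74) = 6.14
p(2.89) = -627.93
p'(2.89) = -348.63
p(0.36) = -48.90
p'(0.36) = -99.89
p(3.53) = -861.55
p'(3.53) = -375.96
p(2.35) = -450.82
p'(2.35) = -304.96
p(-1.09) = 16.48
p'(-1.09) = -3.55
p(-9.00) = -1178.67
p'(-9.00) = 1187.56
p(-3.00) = 0.00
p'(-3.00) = 0.00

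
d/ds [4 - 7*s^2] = -14*s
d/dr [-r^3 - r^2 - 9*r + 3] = -3*r^2 - 2*r - 9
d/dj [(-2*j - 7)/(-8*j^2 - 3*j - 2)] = (16*j^2 + 6*j - (2*j + 7)*(16*j + 3) + 4)/(8*j^2 + 3*j + 2)^2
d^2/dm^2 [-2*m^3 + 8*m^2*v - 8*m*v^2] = -12*m + 16*v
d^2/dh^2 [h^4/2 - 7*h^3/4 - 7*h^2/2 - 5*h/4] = 6*h^2 - 21*h/2 - 7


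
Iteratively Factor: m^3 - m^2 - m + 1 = (m - 1)*(m^2 - 1) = (m - 1)*(m + 1)*(m - 1)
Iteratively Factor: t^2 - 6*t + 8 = (t - 4)*(t - 2)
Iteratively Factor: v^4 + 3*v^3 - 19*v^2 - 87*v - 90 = (v - 5)*(v^3 + 8*v^2 + 21*v + 18) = (v - 5)*(v + 3)*(v^2 + 5*v + 6) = (v - 5)*(v + 2)*(v + 3)*(v + 3)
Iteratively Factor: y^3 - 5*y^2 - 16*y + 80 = (y - 5)*(y^2 - 16) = (y - 5)*(y + 4)*(y - 4)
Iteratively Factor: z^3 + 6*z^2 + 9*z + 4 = (z + 1)*(z^2 + 5*z + 4) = (z + 1)^2*(z + 4)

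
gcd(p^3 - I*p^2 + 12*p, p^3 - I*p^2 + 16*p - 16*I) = p - 4*I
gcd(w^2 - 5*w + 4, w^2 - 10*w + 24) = w - 4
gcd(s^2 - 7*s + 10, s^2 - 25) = s - 5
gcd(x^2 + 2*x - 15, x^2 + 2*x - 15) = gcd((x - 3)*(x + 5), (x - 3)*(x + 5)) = x^2 + 2*x - 15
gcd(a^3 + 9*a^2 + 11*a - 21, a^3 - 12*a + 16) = 1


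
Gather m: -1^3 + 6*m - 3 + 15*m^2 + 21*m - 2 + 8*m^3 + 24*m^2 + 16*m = 8*m^3 + 39*m^2 + 43*m - 6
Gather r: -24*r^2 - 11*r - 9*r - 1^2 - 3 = -24*r^2 - 20*r - 4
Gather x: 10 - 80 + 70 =0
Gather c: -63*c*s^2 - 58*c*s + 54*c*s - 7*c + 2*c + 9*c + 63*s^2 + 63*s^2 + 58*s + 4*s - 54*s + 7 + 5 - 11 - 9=c*(-63*s^2 - 4*s + 4) + 126*s^2 + 8*s - 8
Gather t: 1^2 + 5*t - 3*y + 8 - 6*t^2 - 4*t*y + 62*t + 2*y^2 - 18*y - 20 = -6*t^2 + t*(67 - 4*y) + 2*y^2 - 21*y - 11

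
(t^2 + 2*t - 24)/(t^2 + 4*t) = (t^2 + 2*t - 24)/(t*(t + 4))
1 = 1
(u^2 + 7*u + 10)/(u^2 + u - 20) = (u + 2)/(u - 4)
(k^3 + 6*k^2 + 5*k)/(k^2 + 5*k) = k + 1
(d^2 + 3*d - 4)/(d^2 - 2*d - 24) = (d - 1)/(d - 6)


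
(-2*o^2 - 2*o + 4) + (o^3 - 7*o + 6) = o^3 - 2*o^2 - 9*o + 10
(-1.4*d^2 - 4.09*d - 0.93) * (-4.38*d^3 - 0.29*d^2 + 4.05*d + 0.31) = 6.132*d^5 + 18.3202*d^4 - 0.410499999999999*d^3 - 16.7288*d^2 - 5.0344*d - 0.2883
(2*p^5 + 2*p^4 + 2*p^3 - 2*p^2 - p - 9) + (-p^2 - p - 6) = 2*p^5 + 2*p^4 + 2*p^3 - 3*p^2 - 2*p - 15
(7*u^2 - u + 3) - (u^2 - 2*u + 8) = 6*u^2 + u - 5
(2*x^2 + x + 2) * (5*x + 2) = 10*x^3 + 9*x^2 + 12*x + 4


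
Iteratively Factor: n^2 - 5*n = (n)*(n - 5)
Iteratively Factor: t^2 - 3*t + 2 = (t - 1)*(t - 2)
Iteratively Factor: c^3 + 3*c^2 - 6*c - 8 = (c - 2)*(c^2 + 5*c + 4) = (c - 2)*(c + 1)*(c + 4)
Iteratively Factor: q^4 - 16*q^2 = (q)*(q^3 - 16*q) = q*(q + 4)*(q^2 - 4*q) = q^2*(q + 4)*(q - 4)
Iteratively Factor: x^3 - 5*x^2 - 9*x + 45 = (x - 3)*(x^2 - 2*x - 15) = (x - 5)*(x - 3)*(x + 3)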